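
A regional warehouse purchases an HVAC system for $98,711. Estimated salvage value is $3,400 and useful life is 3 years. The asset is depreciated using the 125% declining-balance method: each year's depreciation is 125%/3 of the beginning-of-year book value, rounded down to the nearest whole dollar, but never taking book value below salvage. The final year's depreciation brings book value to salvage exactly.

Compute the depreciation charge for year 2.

$23,992

Depreciable base = $98,711 − $3,400 = $95,311.
Year 1: ⌊$98,711 × 125%/3⌋ = $41,129. Book value $57,582.
Year 2: ⌊$57,582 × 125%/3⌋ = $23,992. Book value $33,590.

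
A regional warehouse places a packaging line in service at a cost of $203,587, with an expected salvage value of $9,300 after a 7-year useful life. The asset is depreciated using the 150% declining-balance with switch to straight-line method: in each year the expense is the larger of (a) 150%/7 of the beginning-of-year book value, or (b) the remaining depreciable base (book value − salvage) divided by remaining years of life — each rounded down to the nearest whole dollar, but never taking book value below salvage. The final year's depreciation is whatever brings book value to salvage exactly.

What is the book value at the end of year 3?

$98,753

Depreciable base = $203,587 − $9,300 = $194,287.
Year 1: DB = ⌊$203,587 × 150%/7⌋ = $43,625; SL = ⌊$194,287/7⌋ = $27,755 → take DB $43,625. Book value $159,962.
Year 2: DB = ⌊$159,962 × 150%/7⌋ = $34,277; SL = ⌊$150,662/6⌋ = $25,110 → take DB $34,277. Book value $125,685.
Year 3: DB = ⌊$125,685 × 150%/7⌋ = $26,932; SL = ⌊$116,385/5⌋ = $23,277 → take DB $26,932. Book value $98,753.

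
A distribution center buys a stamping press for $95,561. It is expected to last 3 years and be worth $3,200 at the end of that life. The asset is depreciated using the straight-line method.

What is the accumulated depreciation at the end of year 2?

Depreciable base = $95,561 − $3,200 = $92,361.
Annual expense = $92,361 / 3 = $30,787.
End of year 1: book value $64,774.
End of year 2: book value $33,987.
Accumulated through year 2 = $95,561 − $33,987 = $61,574.

$61,574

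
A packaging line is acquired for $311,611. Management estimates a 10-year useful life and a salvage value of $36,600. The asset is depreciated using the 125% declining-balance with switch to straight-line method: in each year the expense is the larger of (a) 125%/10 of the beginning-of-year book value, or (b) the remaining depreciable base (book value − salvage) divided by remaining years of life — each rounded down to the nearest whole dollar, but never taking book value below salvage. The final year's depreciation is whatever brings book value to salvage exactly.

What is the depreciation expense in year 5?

$24,343

Depreciable base = $311,611 − $36,600 = $275,011.
Year 1: DB = ⌊$311,611 × 125%/10⌋ = $38,951; SL = ⌊$275,011/10⌋ = $27,501 → take DB $38,951. Book value $272,660.
Year 2: DB = ⌊$272,660 × 125%/10⌋ = $34,082; SL = ⌊$236,060/9⌋ = $26,228 → take DB $34,082. Book value $238,578.
Year 3: DB = ⌊$238,578 × 125%/10⌋ = $29,822; SL = ⌊$201,978/8⌋ = $25,247 → take DB $29,822. Book value $208,756.
Year 4: DB = ⌊$208,756 × 125%/10⌋ = $26,094; SL = ⌊$172,156/7⌋ = $24,593 → take DB $26,094. Book value $182,662.
Year 5: DB = ⌊$182,662 × 125%/10⌋ = $22,832; SL = ⌊$146,062/6⌋ = $24,343 → take SL $24,343. Book value $158,319.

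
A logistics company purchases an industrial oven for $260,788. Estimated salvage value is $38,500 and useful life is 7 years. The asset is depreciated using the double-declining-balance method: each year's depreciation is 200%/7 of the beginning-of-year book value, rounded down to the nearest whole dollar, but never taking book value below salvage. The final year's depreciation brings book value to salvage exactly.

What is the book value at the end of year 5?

Depreciable base = $260,788 − $38,500 = $222,288.
Year 1: ⌊$260,788 × 200%/7⌋ = $74,510. Book value $186,278.
Year 2: ⌊$186,278 × 200%/7⌋ = $53,222. Book value $133,056.
Year 3: ⌊$133,056 × 200%/7⌋ = $38,016. Book value $95,040.
Year 4: ⌊$95,040 × 200%/7⌋ = $27,154. Book value $67,886.
Year 5: ⌊$67,886 × 200%/7⌋ = $19,396. Book value $48,490.

$48,490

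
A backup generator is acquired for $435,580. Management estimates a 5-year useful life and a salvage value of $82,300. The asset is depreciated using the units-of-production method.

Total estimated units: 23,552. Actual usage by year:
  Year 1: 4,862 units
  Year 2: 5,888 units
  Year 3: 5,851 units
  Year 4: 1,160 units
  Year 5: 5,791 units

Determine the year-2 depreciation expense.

$88,320

Depreciable base = $435,580 − $82,300 = $353,280.
Rate = $353,280 / 23,552 units = $15 per unit.
Year 1: 4,862 × $15 = $72,930. Book value $362,650.
Year 2: 5,888 × $15 = $88,320. Book value $274,330.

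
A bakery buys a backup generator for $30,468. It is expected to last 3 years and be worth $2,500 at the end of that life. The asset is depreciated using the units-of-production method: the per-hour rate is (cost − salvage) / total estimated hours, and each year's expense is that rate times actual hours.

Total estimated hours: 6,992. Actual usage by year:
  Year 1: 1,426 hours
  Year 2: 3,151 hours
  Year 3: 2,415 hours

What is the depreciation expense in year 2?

$12,604

Depreciable base = $30,468 − $2,500 = $27,968.
Rate = $27,968 / 6,992 hours = $4 per hour.
Year 1: 1,426 × $4 = $5,704. Book value $24,764.
Year 2: 3,151 × $4 = $12,604. Book value $12,160.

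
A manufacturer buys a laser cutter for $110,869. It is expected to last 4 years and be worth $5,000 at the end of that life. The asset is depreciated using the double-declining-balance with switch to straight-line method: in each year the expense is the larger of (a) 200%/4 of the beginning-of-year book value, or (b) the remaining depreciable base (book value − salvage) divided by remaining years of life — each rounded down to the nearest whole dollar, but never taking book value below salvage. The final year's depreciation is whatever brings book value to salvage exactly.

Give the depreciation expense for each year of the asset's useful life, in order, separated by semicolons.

Depreciable base = $110,869 − $5,000 = $105,869.
Year 1: DB = ⌊$110,869 × 200%/4⌋ = $55,434; SL = ⌊$105,869/4⌋ = $26,467 → take DB $55,434. Book value $55,435.
Year 2: DB = ⌊$55,435 × 200%/4⌋ = $27,717; SL = ⌊$50,435/3⌋ = $16,811 → take DB $27,717. Book value $27,718.
Year 3: DB = ⌊$27,718 × 200%/4⌋ = $13,859; SL = ⌊$22,718/2⌋ = $11,359 → take DB $13,859. Book value $13,859.
Year 4 (final): $13,859 − $5,000 = $8,859. Book value $5,000.

$55,434; $27,717; $13,859; $8,859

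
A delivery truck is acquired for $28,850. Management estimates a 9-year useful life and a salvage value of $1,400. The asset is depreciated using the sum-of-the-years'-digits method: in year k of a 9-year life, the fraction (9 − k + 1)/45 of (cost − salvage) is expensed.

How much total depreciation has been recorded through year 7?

Depreciable base = $28,850 − $1,400 = $27,450.
Sum of the years' digits = 9+8+7+6+5+4+3+2+1 = 45.
Year 1: $27,450 × 9/45 = $5,490. Book value $23,360.
Year 2: $27,450 × 8/45 = $4,880. Book value $18,480.
Year 3: $27,450 × 7/45 = $4,270. Book value $14,210.
Year 4: $27,450 × 6/45 = $3,660. Book value $10,550.
Year 5: $27,450 × 5/45 = $3,050. Book value $7,500.
Year 6: $27,450 × 4/45 = $2,440. Book value $5,060.
Year 7: $27,450 × 3/45 = $1,830. Book value $3,230.
Accumulated through year 7 = $28,850 − $3,230 = $25,620.

$25,620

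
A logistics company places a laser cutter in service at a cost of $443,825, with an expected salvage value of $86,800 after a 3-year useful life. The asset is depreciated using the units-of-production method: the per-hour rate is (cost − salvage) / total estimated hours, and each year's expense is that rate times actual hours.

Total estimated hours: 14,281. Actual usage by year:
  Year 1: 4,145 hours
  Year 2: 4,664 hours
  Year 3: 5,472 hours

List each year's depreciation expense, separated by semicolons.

Depreciable base = $443,825 − $86,800 = $357,025.
Rate = $357,025 / 14,281 hours = $25 per hour.
Year 1: 4,145 × $25 = $103,625. Book value $340,200.
Year 2: 4,664 × $25 = $116,600. Book value $223,600.
Year 3: 5,472 × $25 = $136,800. Book value $86,800.

$103,625; $116,600; $136,800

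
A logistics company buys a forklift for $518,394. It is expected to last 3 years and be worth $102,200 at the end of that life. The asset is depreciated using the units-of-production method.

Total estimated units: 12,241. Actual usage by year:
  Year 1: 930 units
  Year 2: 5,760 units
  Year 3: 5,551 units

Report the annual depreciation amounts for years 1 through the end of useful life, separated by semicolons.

$31,620; $195,840; $188,734

Depreciable base = $518,394 − $102,200 = $416,194.
Rate = $416,194 / 12,241 units = $34 per unit.
Year 1: 930 × $34 = $31,620. Book value $486,774.
Year 2: 5,760 × $34 = $195,840. Book value $290,934.
Year 3: 5,551 × $34 = $188,734. Book value $102,200.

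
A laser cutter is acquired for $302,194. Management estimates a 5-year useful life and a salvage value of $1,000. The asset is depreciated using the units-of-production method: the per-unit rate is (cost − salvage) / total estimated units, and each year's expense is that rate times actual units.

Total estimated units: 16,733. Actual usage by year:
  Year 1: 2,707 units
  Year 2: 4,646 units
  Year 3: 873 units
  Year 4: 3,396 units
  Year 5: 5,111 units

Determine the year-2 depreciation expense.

Depreciable base = $302,194 − $1,000 = $301,194.
Rate = $301,194 / 16,733 units = $18 per unit.
Year 1: 2,707 × $18 = $48,726. Book value $253,468.
Year 2: 4,646 × $18 = $83,628. Book value $169,840.

$83,628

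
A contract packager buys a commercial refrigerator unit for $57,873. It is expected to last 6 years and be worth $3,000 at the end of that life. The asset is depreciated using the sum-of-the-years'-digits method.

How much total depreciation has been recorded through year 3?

Depreciable base = $57,873 − $3,000 = $54,873.
Sum of the years' digits = 6+5+4+3+2+1 = 21.
Year 1: $54,873 × 6/21 = $15,678. Book value $42,195.
Year 2: $54,873 × 5/21 = $13,065. Book value $29,130.
Year 3: $54,873 × 4/21 = $10,452. Book value $18,678.
Accumulated through year 3 = $57,873 − $18,678 = $39,195.

$39,195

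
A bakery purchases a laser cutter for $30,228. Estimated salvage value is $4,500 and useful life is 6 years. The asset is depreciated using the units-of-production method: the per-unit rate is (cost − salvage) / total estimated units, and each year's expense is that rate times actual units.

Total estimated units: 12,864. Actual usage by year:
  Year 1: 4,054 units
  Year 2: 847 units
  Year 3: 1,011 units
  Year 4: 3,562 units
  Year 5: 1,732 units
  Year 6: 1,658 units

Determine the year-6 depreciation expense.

$3,316

Depreciable base = $30,228 − $4,500 = $25,728.
Rate = $25,728 / 12,864 units = $2 per unit.
Year 1: 4,054 × $2 = $8,108. Book value $22,120.
Year 2: 847 × $2 = $1,694. Book value $20,426.
Year 3: 1,011 × $2 = $2,022. Book value $18,404.
Year 4: 3,562 × $2 = $7,124. Book value $11,280.
Year 5: 1,732 × $2 = $3,464. Book value $7,816.
Year 6: 1,658 × $2 = $3,316. Book value $4,500.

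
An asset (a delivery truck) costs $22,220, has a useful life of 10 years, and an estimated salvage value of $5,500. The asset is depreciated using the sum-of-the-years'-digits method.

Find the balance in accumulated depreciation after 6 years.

$13,680

Depreciable base = $22,220 − $5,500 = $16,720.
Sum of the years' digits = 10+9+8+7+6+5+4+3+2+1 = 55.
Year 1: $16,720 × 10/55 = $3,040. Book value $19,180.
Year 2: $16,720 × 9/55 = $2,736. Book value $16,444.
Year 3: $16,720 × 8/55 = $2,432. Book value $14,012.
Year 4: $16,720 × 7/55 = $2,128. Book value $11,884.
Year 5: $16,720 × 6/55 = $1,824. Book value $10,060.
Year 6: $16,720 × 5/55 = $1,520. Book value $8,540.
Accumulated through year 6 = $22,220 − $8,540 = $13,680.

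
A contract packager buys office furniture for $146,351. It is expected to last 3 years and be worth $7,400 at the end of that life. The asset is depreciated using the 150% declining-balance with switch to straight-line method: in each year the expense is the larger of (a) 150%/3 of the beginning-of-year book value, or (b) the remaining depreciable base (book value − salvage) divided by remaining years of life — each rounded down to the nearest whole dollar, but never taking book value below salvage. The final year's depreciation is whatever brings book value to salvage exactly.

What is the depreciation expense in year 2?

$36,588

Depreciable base = $146,351 − $7,400 = $138,951.
Year 1: DB = ⌊$146,351 × 150%/3⌋ = $73,175; SL = ⌊$138,951/3⌋ = $46,317 → take DB $73,175. Book value $73,176.
Year 2: DB = ⌊$73,176 × 150%/3⌋ = $36,588; SL = ⌊$65,776/2⌋ = $32,888 → take DB $36,588. Book value $36,588.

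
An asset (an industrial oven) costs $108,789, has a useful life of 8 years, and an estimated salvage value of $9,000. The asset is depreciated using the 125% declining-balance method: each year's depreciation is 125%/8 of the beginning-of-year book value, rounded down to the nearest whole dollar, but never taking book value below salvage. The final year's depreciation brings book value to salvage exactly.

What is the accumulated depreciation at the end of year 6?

Depreciable base = $108,789 − $9,000 = $99,789.
Year 1: ⌊$108,789 × 125%/8⌋ = $16,998. Book value $91,791.
Year 2: ⌊$91,791 × 125%/8⌋ = $14,342. Book value $77,449.
Year 3: ⌊$77,449 × 125%/8⌋ = $12,101. Book value $65,348.
Year 4: ⌊$65,348 × 125%/8⌋ = $10,210. Book value $55,138.
Year 5: ⌊$55,138 × 125%/8⌋ = $8,615. Book value $46,523.
Year 6: ⌊$46,523 × 125%/8⌋ = $7,269. Book value $39,254.
Accumulated through year 6 = $108,789 − $39,254 = $69,535.

$69,535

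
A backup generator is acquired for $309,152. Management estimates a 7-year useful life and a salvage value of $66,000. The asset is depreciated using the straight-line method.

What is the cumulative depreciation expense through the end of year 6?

Depreciable base = $309,152 − $66,000 = $243,152.
Annual expense = $243,152 / 7 = $34,736.
End of year 1: book value $274,416.
End of year 2: book value $239,680.
End of year 3: book value $204,944.
End of year 4: book value $170,208.
End of year 5: book value $135,472.
End of year 6: book value $100,736.
Accumulated through year 6 = $309,152 − $100,736 = $208,416.

$208,416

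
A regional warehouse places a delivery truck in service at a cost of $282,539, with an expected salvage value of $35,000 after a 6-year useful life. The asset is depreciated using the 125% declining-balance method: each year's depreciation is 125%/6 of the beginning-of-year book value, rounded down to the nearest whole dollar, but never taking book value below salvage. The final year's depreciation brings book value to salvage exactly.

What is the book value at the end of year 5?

$87,861

Depreciable base = $282,539 − $35,000 = $247,539.
Year 1: ⌊$282,539 × 125%/6⌋ = $58,862. Book value $223,677.
Year 2: ⌊$223,677 × 125%/6⌋ = $46,599. Book value $177,078.
Year 3: ⌊$177,078 × 125%/6⌋ = $36,891. Book value $140,187.
Year 4: ⌊$140,187 × 125%/6⌋ = $29,205. Book value $110,982.
Year 5: ⌊$110,982 × 125%/6⌋ = $23,121. Book value $87,861.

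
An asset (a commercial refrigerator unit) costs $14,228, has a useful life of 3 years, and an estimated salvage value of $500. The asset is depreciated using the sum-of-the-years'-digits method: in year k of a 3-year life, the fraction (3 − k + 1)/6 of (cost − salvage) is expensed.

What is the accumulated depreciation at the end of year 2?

$11,440

Depreciable base = $14,228 − $500 = $13,728.
Sum of the years' digits = 3+2+1 = 6.
Year 1: $13,728 × 3/6 = $6,864. Book value $7,364.
Year 2: $13,728 × 2/6 = $4,576. Book value $2,788.
Accumulated through year 2 = $14,228 − $2,788 = $11,440.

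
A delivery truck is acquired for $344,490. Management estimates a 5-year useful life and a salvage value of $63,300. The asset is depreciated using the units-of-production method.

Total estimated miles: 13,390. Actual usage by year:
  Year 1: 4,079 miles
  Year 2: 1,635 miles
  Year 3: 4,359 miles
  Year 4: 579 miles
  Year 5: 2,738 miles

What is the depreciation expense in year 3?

$91,539

Depreciable base = $344,490 − $63,300 = $281,190.
Rate = $281,190 / 13,390 miles = $21 per mile.
Year 1: 4,079 × $21 = $85,659. Book value $258,831.
Year 2: 1,635 × $21 = $34,335. Book value $224,496.
Year 3: 4,359 × $21 = $91,539. Book value $132,957.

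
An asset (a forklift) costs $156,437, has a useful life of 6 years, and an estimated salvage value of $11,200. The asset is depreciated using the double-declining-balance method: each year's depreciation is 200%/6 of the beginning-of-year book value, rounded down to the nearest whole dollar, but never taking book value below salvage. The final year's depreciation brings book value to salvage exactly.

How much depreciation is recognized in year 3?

$23,176

Depreciable base = $156,437 − $11,200 = $145,237.
Year 1: ⌊$156,437 × 200%/6⌋ = $52,145. Book value $104,292.
Year 2: ⌊$104,292 × 200%/6⌋ = $34,764. Book value $69,528.
Year 3: ⌊$69,528 × 200%/6⌋ = $23,176. Book value $46,352.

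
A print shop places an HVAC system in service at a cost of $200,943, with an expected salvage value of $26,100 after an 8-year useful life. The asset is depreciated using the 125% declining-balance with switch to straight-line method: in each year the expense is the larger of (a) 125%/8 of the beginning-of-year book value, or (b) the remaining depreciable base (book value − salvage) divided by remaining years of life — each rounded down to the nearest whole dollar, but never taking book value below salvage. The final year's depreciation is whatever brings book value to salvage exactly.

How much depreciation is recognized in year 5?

$18,920

Depreciable base = $200,943 − $26,100 = $174,843.
Year 1: DB = ⌊$200,943 × 125%/8⌋ = $31,397; SL = ⌊$174,843/8⌋ = $21,855 → take DB $31,397. Book value $169,546.
Year 2: DB = ⌊$169,546 × 125%/8⌋ = $26,491; SL = ⌊$143,446/7⌋ = $20,492 → take DB $26,491. Book value $143,055.
Year 3: DB = ⌊$143,055 × 125%/8⌋ = $22,352; SL = ⌊$116,955/6⌋ = $19,492 → take DB $22,352. Book value $120,703.
Year 4: DB = ⌊$120,703 × 125%/8⌋ = $18,859; SL = ⌊$94,603/5⌋ = $18,920 → take SL $18,920. Book value $101,783.
Year 5: DB = ⌊$101,783 × 125%/8⌋ = $15,903; SL = ⌊$75,683/4⌋ = $18,920 → take SL $18,920. Book value $82,863.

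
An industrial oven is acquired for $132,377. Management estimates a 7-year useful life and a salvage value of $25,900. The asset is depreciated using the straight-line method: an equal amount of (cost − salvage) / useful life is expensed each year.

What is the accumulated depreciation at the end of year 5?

$76,055

Depreciable base = $132,377 − $25,900 = $106,477.
Annual expense = $106,477 / 7 = $15,211.
End of year 1: book value $117,166.
End of year 2: book value $101,955.
End of year 3: book value $86,744.
End of year 4: book value $71,533.
End of year 5: book value $56,322.
Accumulated through year 5 = $132,377 − $56,322 = $76,055.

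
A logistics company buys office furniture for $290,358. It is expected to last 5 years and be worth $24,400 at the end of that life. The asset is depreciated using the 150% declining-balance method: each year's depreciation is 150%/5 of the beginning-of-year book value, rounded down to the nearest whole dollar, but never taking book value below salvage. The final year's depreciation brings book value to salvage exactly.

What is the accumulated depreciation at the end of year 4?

Depreciable base = $290,358 − $24,400 = $265,958.
Year 1: ⌊$290,358 × 150%/5⌋ = $87,107. Book value $203,251.
Year 2: ⌊$203,251 × 150%/5⌋ = $60,975. Book value $142,276.
Year 3: ⌊$142,276 × 150%/5⌋ = $42,682. Book value $99,594.
Year 4: ⌊$99,594 × 150%/5⌋ = $29,878. Book value $69,716.
Accumulated through year 4 = $290,358 − $69,716 = $220,642.

$220,642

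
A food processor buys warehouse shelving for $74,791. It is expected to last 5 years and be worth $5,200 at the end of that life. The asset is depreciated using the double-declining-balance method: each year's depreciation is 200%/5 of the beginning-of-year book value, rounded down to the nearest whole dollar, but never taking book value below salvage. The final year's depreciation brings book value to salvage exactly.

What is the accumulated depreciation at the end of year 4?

$65,098

Depreciable base = $74,791 − $5,200 = $69,591.
Year 1: ⌊$74,791 × 200%/5⌋ = $29,916. Book value $44,875.
Year 2: ⌊$44,875 × 200%/5⌋ = $17,950. Book value $26,925.
Year 3: ⌊$26,925 × 200%/5⌋ = $10,770. Book value $16,155.
Year 4: ⌊$16,155 × 200%/5⌋ = $6,462. Book value $9,693.
Accumulated through year 4 = $74,791 − $9,693 = $65,098.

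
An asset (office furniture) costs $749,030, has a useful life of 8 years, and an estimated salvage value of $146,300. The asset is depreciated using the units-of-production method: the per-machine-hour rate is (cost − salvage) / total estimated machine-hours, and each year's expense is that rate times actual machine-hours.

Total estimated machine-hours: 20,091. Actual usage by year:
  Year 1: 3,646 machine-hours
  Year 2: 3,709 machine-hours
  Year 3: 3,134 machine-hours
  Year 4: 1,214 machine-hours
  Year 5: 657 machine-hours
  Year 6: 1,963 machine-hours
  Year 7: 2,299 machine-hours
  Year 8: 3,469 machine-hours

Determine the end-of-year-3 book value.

$434,360

Depreciable base = $749,030 − $146,300 = $602,730.
Rate = $602,730 / 20,091 machine-hours = $30 per machine-hour.
Year 1: 3,646 × $30 = $109,380. Book value $639,650.
Year 2: 3,709 × $30 = $111,270. Book value $528,380.
Year 3: 3,134 × $30 = $94,020. Book value $434,360.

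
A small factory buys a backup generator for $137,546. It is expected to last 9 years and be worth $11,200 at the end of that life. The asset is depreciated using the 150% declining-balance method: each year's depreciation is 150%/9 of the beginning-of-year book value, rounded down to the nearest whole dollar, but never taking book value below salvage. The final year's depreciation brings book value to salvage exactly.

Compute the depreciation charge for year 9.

Depreciable base = $137,546 − $11,200 = $126,346.
Year 1: ⌊$137,546 × 150%/9⌋ = $22,924. Book value $114,622.
Year 2: ⌊$114,622 × 150%/9⌋ = $19,103. Book value $95,519.
Year 3: ⌊$95,519 × 150%/9⌋ = $15,919. Book value $79,600.
Year 4: ⌊$79,600 × 150%/9⌋ = $13,266. Book value $66,334.
Year 5: ⌊$66,334 × 150%/9⌋ = $11,055. Book value $55,279.
Year 6: ⌊$55,279 × 150%/9⌋ = $9,213. Book value $46,066.
Year 7: ⌊$46,066 × 150%/9⌋ = $7,677. Book value $38,389.
Year 8: ⌊$38,389 × 150%/9⌋ = $6,398. Book value $31,991.
Year 9 (final): $31,991 − $11,200 = $20,791. Book value $11,200.

$20,791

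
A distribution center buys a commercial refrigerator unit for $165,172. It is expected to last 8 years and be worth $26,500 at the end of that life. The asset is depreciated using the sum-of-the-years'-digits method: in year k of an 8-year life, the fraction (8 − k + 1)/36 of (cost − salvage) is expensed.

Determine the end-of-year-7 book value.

Depreciable base = $165,172 − $26,500 = $138,672.
Sum of the years' digits = 8+7+6+5+4+3+2+1 = 36.
Year 1: $138,672 × 8/36 = $30,816. Book value $134,356.
Year 2: $138,672 × 7/36 = $26,964. Book value $107,392.
Year 3: $138,672 × 6/36 = $23,112. Book value $84,280.
Year 4: $138,672 × 5/36 = $19,260. Book value $65,020.
Year 5: $138,672 × 4/36 = $15,408. Book value $49,612.
Year 6: $138,672 × 3/36 = $11,556. Book value $38,056.
Year 7: $138,672 × 2/36 = $7,704. Book value $30,352.

$30,352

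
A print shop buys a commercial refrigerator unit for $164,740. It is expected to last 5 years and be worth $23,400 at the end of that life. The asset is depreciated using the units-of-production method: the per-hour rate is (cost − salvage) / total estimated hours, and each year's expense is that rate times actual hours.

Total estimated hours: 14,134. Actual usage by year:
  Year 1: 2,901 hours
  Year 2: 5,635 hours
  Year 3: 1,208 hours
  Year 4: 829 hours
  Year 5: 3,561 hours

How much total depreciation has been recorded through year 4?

Depreciable base = $164,740 − $23,400 = $141,340.
Rate = $141,340 / 14,134 hours = $10 per hour.
Year 1: 2,901 × $10 = $29,010. Book value $135,730.
Year 2: 5,635 × $10 = $56,350. Book value $79,380.
Year 3: 1,208 × $10 = $12,080. Book value $67,300.
Year 4: 829 × $10 = $8,290. Book value $59,010.
Accumulated through year 4 = $164,740 − $59,010 = $105,730.

$105,730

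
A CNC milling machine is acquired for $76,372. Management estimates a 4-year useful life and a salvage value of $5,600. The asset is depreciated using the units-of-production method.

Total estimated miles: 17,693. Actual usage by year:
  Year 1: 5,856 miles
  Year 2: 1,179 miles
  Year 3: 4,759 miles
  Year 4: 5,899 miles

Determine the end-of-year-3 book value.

$29,196

Depreciable base = $76,372 − $5,600 = $70,772.
Rate = $70,772 / 17,693 miles = $4 per mile.
Year 1: 5,856 × $4 = $23,424. Book value $52,948.
Year 2: 1,179 × $4 = $4,716. Book value $48,232.
Year 3: 4,759 × $4 = $19,036. Book value $29,196.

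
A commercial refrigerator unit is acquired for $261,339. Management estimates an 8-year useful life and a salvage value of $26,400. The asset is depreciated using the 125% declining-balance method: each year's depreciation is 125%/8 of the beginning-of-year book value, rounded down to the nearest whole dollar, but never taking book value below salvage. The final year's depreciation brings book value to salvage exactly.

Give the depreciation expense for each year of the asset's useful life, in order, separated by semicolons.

$40,834; $34,453; $29,070; $24,528; $20,695; $17,462; $14,733; $53,164

Depreciable base = $261,339 − $26,400 = $234,939.
Year 1: ⌊$261,339 × 125%/8⌋ = $40,834. Book value $220,505.
Year 2: ⌊$220,505 × 125%/8⌋ = $34,453. Book value $186,052.
Year 3: ⌊$186,052 × 125%/8⌋ = $29,070. Book value $156,982.
Year 4: ⌊$156,982 × 125%/8⌋ = $24,528. Book value $132,454.
Year 5: ⌊$132,454 × 125%/8⌋ = $20,695. Book value $111,759.
Year 6: ⌊$111,759 × 125%/8⌋ = $17,462. Book value $94,297.
Year 7: ⌊$94,297 × 125%/8⌋ = $14,733. Book value $79,564.
Year 8 (final): $79,564 − $26,400 = $53,164. Book value $26,400.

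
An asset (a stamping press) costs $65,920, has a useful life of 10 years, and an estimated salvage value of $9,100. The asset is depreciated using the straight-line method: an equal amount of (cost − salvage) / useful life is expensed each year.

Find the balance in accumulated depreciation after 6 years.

$34,092

Depreciable base = $65,920 − $9,100 = $56,820.
Annual expense = $56,820 / 10 = $5,682.
End of year 1: book value $60,238.
End of year 2: book value $54,556.
End of year 3: book value $48,874.
End of year 4: book value $43,192.
End of year 5: book value $37,510.
End of year 6: book value $31,828.
Accumulated through year 6 = $65,920 − $31,828 = $34,092.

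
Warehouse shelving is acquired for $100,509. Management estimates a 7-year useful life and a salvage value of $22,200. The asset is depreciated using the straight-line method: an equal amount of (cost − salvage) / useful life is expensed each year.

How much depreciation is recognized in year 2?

$11,187

Depreciable base = $100,509 − $22,200 = $78,309.
Annual expense = $78,309 / 7 = $11,187.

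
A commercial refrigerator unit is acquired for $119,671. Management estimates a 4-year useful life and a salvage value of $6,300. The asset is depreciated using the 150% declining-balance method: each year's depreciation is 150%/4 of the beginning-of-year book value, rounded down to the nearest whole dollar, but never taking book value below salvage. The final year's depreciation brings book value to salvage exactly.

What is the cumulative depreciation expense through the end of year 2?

$72,924

Depreciable base = $119,671 − $6,300 = $113,371.
Year 1: ⌊$119,671 × 150%/4⌋ = $44,876. Book value $74,795.
Year 2: ⌊$74,795 × 150%/4⌋ = $28,048. Book value $46,747.
Accumulated through year 2 = $119,671 − $46,747 = $72,924.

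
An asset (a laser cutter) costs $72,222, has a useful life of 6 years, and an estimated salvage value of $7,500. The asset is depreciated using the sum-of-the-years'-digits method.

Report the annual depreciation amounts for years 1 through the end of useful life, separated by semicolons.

$18,492; $15,410; $12,328; $9,246; $6,164; $3,082

Depreciable base = $72,222 − $7,500 = $64,722.
Sum of the years' digits = 6+5+4+3+2+1 = 21.
Year 1: $64,722 × 6/21 = $18,492. Book value $53,730.
Year 2: $64,722 × 5/21 = $15,410. Book value $38,320.
Year 3: $64,722 × 4/21 = $12,328. Book value $25,992.
Year 4: $64,722 × 3/21 = $9,246. Book value $16,746.
Year 5: $64,722 × 2/21 = $6,164. Book value $10,582.
Year 6: $64,722 × 1/21 = $3,082. Book value $7,500.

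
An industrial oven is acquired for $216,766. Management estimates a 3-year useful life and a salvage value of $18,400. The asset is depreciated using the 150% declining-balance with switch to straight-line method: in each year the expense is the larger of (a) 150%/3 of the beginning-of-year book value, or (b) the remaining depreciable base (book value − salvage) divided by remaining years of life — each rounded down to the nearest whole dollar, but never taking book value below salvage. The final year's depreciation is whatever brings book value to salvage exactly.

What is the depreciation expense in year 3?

$35,792

Depreciable base = $216,766 − $18,400 = $198,366.
Year 1: DB = ⌊$216,766 × 150%/3⌋ = $108,383; SL = ⌊$198,366/3⌋ = $66,122 → take DB $108,383. Book value $108,383.
Year 2: DB = ⌊$108,383 × 150%/3⌋ = $54,191; SL = ⌊$89,983/2⌋ = $44,991 → take DB $54,191. Book value $54,192.
Year 3 (final): $54,192 − $18,400 = $35,792. Book value $18,400.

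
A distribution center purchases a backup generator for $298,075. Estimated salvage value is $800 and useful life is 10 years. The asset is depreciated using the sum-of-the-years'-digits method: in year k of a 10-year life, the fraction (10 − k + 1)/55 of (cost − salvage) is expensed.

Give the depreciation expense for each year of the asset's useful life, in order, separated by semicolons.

Depreciable base = $298,075 − $800 = $297,275.
Sum of the years' digits = 10+9+8+7+6+5+4+3+2+1 = 55.
Year 1: $297,275 × 10/55 = $54,050. Book value $244,025.
Year 2: $297,275 × 9/55 = $48,645. Book value $195,380.
Year 3: $297,275 × 8/55 = $43,240. Book value $152,140.
Year 4: $297,275 × 7/55 = $37,835. Book value $114,305.
Year 5: $297,275 × 6/55 = $32,430. Book value $81,875.
Year 6: $297,275 × 5/55 = $27,025. Book value $54,850.
Year 7: $297,275 × 4/55 = $21,620. Book value $33,230.
Year 8: $297,275 × 3/55 = $16,215. Book value $17,015.
Year 9: $297,275 × 2/55 = $10,810. Book value $6,205.
Year 10: $297,275 × 1/55 = $5,405. Book value $800.

$54,050; $48,645; $43,240; $37,835; $32,430; $27,025; $21,620; $16,215; $10,810; $5,405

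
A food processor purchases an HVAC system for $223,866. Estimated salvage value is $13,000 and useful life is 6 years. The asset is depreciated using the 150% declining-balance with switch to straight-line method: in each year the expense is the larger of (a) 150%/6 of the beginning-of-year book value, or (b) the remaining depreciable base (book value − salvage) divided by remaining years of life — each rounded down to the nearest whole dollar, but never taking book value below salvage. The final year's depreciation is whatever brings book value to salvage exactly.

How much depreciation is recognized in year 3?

Depreciable base = $223,866 − $13,000 = $210,866.
Year 1: DB = ⌊$223,866 × 150%/6⌋ = $55,966; SL = ⌊$210,866/6⌋ = $35,144 → take DB $55,966. Book value $167,900.
Year 2: DB = ⌊$167,900 × 150%/6⌋ = $41,975; SL = ⌊$154,900/5⌋ = $30,980 → take DB $41,975. Book value $125,925.
Year 3: DB = ⌊$125,925 × 150%/6⌋ = $31,481; SL = ⌊$112,925/4⌋ = $28,231 → take DB $31,481. Book value $94,444.

$31,481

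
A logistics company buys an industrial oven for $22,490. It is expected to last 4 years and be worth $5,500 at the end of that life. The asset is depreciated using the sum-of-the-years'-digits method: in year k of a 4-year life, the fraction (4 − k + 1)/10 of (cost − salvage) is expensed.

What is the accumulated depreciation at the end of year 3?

$15,291

Depreciable base = $22,490 − $5,500 = $16,990.
Sum of the years' digits = 4+3+2+1 = 10.
Year 1: $16,990 × 4/10 = $6,796. Book value $15,694.
Year 2: $16,990 × 3/10 = $5,097. Book value $10,597.
Year 3: $16,990 × 2/10 = $3,398. Book value $7,199.
Accumulated through year 3 = $22,490 − $7,199 = $15,291.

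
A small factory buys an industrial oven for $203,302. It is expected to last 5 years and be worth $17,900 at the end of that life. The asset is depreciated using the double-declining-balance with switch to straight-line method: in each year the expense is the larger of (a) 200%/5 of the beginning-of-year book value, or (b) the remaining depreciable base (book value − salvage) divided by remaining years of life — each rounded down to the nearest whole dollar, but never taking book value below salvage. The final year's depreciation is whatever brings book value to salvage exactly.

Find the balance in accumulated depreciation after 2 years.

Depreciable base = $203,302 − $17,900 = $185,402.
Year 1: DB = ⌊$203,302 × 200%/5⌋ = $81,320; SL = ⌊$185,402/5⌋ = $37,080 → take DB $81,320. Book value $121,982.
Year 2: DB = ⌊$121,982 × 200%/5⌋ = $48,792; SL = ⌊$104,082/4⌋ = $26,020 → take DB $48,792. Book value $73,190.
Accumulated through year 2 = $203,302 − $73,190 = $130,112.

$130,112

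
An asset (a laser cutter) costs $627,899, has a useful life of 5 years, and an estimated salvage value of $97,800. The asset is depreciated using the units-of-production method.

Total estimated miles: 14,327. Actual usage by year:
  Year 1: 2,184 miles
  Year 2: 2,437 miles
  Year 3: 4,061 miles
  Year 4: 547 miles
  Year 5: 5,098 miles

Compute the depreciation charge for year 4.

Depreciable base = $627,899 − $97,800 = $530,099.
Rate = $530,099 / 14,327 miles = $37 per mile.
Year 1: 2,184 × $37 = $80,808. Book value $547,091.
Year 2: 2,437 × $37 = $90,169. Book value $456,922.
Year 3: 4,061 × $37 = $150,257. Book value $306,665.
Year 4: 547 × $37 = $20,239. Book value $286,426.

$20,239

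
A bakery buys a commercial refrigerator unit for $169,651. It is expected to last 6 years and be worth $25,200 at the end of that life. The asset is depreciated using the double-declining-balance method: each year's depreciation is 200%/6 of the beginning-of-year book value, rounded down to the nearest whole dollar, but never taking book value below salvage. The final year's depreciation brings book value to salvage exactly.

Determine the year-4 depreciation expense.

Depreciable base = $169,651 − $25,200 = $144,451.
Year 1: ⌊$169,651 × 200%/6⌋ = $56,550. Book value $113,101.
Year 2: ⌊$113,101 × 200%/6⌋ = $37,700. Book value $75,401.
Year 3: ⌊$75,401 × 200%/6⌋ = $25,133. Book value $50,268.
Year 4: ⌊$50,268 × 200%/6⌋ = $16,756. Book value $33,512.

$16,756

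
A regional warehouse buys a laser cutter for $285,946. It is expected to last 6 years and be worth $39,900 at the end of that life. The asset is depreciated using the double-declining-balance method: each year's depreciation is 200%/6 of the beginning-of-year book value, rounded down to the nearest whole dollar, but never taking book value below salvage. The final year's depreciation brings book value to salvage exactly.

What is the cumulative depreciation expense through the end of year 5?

$246,046

Depreciable base = $285,946 − $39,900 = $246,046.
Year 1: ⌊$285,946 × 200%/6⌋ = $95,315. Book value $190,631.
Year 2: ⌊$190,631 × 200%/6⌋ = $63,543. Book value $127,088.
Year 3: ⌊$127,088 × 200%/6⌋ = $42,362. Book value $84,726.
Year 4: ⌊$84,726 × 200%/6⌋ = $28,242. Book value $56,484.
Year 5: ⌊$56,484 × 200%/6⌋ = $18,828, capped at $16,584. Book value $39,900.
Accumulated through year 5 = $285,946 − $39,900 = $246,046.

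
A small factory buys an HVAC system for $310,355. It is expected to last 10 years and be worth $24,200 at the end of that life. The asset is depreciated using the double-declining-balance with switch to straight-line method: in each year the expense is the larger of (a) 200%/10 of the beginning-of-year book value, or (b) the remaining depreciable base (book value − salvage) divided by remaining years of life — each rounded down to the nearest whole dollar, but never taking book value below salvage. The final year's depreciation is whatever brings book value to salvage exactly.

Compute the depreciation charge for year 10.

Depreciable base = $310,355 − $24,200 = $286,155.
Year 1: DB = ⌊$310,355 × 200%/10⌋ = $62,071; SL = ⌊$286,155/10⌋ = $28,615 → take DB $62,071. Book value $248,284.
Year 2: DB = ⌊$248,284 × 200%/10⌋ = $49,656; SL = ⌊$224,084/9⌋ = $24,898 → take DB $49,656. Book value $198,628.
Year 3: DB = ⌊$198,628 × 200%/10⌋ = $39,725; SL = ⌊$174,428/8⌋ = $21,803 → take DB $39,725. Book value $158,903.
Year 4: DB = ⌊$158,903 × 200%/10⌋ = $31,780; SL = ⌊$134,703/7⌋ = $19,243 → take DB $31,780. Book value $127,123.
Year 5: DB = ⌊$127,123 × 200%/10⌋ = $25,424; SL = ⌊$102,923/6⌋ = $17,153 → take DB $25,424. Book value $101,699.
Year 6: DB = ⌊$101,699 × 200%/10⌋ = $20,339; SL = ⌊$77,499/5⌋ = $15,499 → take DB $20,339. Book value $81,360.
Year 7: DB = ⌊$81,360 × 200%/10⌋ = $16,272; SL = ⌊$57,160/4⌋ = $14,290 → take DB $16,272. Book value $65,088.
Year 8: DB = ⌊$65,088 × 200%/10⌋ = $13,017; SL = ⌊$40,888/3⌋ = $13,629 → take SL $13,629. Book value $51,459.
Year 9: DB = ⌊$51,459 × 200%/10⌋ = $10,291; SL = ⌊$27,259/2⌋ = $13,629 → take SL $13,629. Book value $37,830.
Year 10 (final): $37,830 − $24,200 = $13,630. Book value $24,200.

$13,630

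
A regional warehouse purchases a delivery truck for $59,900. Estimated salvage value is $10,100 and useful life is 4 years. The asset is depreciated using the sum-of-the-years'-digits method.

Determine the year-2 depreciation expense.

Depreciable base = $59,900 − $10,100 = $49,800.
Sum of the years' digits = 4+3+2+1 = 10.
Year 1: $49,800 × 4/10 = $19,920. Book value $39,980.
Year 2: $49,800 × 3/10 = $14,940. Book value $25,040.

$14,940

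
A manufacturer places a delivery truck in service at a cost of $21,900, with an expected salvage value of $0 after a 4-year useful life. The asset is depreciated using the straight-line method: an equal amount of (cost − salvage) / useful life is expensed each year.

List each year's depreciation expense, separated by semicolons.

Depreciable base = $21,900 − $0 = $21,900.
Annual expense = $21,900 / 4 = $5,475.
End of year 1: book value $16,425.
End of year 2: book value $10,950.
End of year 3: book value $5,475.
End of year 4: book value $0.

$5,475; $5,475; $5,475; $5,475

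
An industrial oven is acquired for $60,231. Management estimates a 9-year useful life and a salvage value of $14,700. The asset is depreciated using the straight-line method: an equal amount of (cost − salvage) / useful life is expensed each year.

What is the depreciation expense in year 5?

Depreciable base = $60,231 − $14,700 = $45,531.
Annual expense = $45,531 / 9 = $5,059.

$5,059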